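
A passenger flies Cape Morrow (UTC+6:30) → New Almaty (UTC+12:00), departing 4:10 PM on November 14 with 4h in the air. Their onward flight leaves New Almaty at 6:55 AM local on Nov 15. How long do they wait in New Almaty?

Convert departure to UTC: 4:10 PM − 6:30 = 9:40 AM UTC on Nov 14.
Add 4 hours flight time → 1:40 PM UTC.
New Almaty is UTC+12:00, so local arrival = 1:40 PM + 12:00 = 1:40 AM on Nov 15.
Layover = 6:55 AM − 1:40 AM = 5 hours 15 minutes.

5 hours 15 minutes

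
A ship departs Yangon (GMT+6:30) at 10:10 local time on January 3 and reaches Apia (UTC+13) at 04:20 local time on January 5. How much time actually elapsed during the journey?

35 hours 40 minutes

Departure in UTC: 10:10 − 6:30 = 03:40 on Jan 3.
Arrival in UTC: 04:20 − 13:00 = 15:20 on Jan 4.
Elapsed = 15:20 − 03:40 (+1 day) = 35 hours 40 minutes.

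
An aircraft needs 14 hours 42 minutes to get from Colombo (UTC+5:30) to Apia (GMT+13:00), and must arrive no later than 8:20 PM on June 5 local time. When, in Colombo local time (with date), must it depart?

10:08 PM on June 4

Target arrival in UTC: 8:20 PM − 13:00 = 7:20 AM on Jun 5.
Subtract 14 hours 42 minutes → departure 4:38 PM UTC on Jun 4.
Colombo is UTC+5:30: 4:38 PM + 5:30 = 10:08 PM on Jun 4.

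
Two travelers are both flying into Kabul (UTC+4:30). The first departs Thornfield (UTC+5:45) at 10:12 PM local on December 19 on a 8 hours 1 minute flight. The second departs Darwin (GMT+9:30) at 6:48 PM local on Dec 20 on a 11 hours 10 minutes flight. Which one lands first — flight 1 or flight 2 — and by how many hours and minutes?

Flight 1 in UTC: 10:12 PM − 5:45 = 4:27 PM on Dec 19.
+8 hours 1 minute → arrive 12:28 AM UTC on Dec 20.
Flight 2 in UTC: 6:48 PM − 9:30 = 9:18 AM on Dec 20.
+11 hours 10 minutes → arrive 8:28 PM UTC on Dec 20.
Flight 1 lands earlier by 20 hours.

the first, by 20 hours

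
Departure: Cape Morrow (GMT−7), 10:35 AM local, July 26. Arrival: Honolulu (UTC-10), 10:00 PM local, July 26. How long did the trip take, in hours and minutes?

14 hours 25 minutes

Honolulu is 3:00 behind Cape Morrow.
Clock-face elapsed time (ignoring zones) is 11 hours 25 minutes.
Actual elapsed = 11 hours 25 minutes + 3:00 = 14 hours 25 minutes.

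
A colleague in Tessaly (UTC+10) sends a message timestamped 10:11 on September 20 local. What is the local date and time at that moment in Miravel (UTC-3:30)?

20:41 on Sep 19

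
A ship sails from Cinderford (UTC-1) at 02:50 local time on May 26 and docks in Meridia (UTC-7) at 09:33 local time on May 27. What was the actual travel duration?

Departure in UTC: 02:50 + 1:00 = 03:50 on May 26.
Arrival in UTC: 09:33 + 7:00 = 16:33 on May 27.
Elapsed = 16:33 − 03:50 (+1 day) = 36 hours 43 minutes.

36 hours 43 minutes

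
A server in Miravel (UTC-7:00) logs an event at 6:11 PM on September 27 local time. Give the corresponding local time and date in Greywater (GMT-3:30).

9:41 PM on Sep 27

Greywater is 3:30 ahead of Miravel.
Shift by the zone difference: 6:11 PM + 3:30 = 9:41 PM on Sep 27 in Greywater.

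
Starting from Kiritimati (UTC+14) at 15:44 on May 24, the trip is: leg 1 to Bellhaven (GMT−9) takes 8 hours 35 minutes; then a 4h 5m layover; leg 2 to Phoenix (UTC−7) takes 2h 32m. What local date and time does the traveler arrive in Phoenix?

09:56 on May 24

Convert departure to UTC: 15:44 − 14:00 = 01:44 UTC on May 24.
Add 8 hours 35 minutes leg 1 → 10:19 UTC.
Add 4 hours 5 minutes layover in Bellhaven → 14:24 UTC.
Add 2 hours and 32 minutes leg 2 → 16:56 UTC.
Phoenix is UTC−7:00, so local arrival = 16:56 − 7:00 = 09:56 on May 24.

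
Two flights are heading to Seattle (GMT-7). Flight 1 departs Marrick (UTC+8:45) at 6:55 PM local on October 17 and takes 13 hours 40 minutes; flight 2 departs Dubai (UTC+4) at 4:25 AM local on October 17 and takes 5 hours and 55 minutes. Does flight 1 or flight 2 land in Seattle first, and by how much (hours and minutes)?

Flight 1 in UTC: 6:55 PM − 8:45 = 10:10 AM on Oct 17.
+13 hours 40 minutes → arrive 11:50 PM UTC on Oct 17.
Flight 2 in UTC: 4:25 AM − 4:00 = 12:25 AM on Oct 17.
+5 hours 55 minutes → arrive 6:20 AM UTC on Oct 17.
Flight 2 lands earlier by 17 hours 30 minutes.

the second, by 17 hours 30 minutes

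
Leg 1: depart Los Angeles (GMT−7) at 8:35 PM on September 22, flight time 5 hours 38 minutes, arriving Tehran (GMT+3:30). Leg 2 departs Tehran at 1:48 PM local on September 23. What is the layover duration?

1 hour 5 minutes

Convert departure to UTC: 8:35 PM + 7:00 = 3:35 AM UTC on Sep 23.
Add 5 hours and 38 minutes flight time → 9:13 AM UTC.
Tehran is UTC+3:30, so local arrival = 9:13 AM + 3:30 = 12:43 PM on Sep 23.
Layover = 1:48 PM − 12:43 PM = 1 hour 5 minutes.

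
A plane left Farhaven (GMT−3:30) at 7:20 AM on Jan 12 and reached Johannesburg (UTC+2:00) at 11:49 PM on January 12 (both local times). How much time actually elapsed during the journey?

Departure in UTC: 7:20 AM + 3:30 = 10:50 AM on Jan 12.
Arrival in UTC: 11:49 PM − 2:00 = 9:49 PM on Jan 12.
Elapsed = 9:49 PM − 10:50 AM = 10 hours 59 minutes.

10 hours 59 minutes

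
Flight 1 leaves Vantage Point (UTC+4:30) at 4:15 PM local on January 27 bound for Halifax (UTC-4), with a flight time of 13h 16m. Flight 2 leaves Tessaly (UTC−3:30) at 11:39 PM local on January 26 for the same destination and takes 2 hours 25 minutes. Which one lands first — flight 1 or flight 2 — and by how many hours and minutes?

Flight 1 in UTC: 4:15 PM − 4:30 = 11:45 AM on Jan 27.
+13 hours 16 minutes → arrive 1:01 AM UTC on Jan 28.
Flight 2 in UTC: 11:39 PM + 3:30 = 3:09 AM on Jan 27.
+2 hours and 25 minutes → arrive 5:34 AM UTC on Jan 27.
Flight 2 lands earlier by 19 hours 27 minutes.

the second, by 19 hours 27 minutes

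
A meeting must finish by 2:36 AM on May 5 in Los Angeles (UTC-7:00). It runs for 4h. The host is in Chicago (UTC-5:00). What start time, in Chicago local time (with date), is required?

Target end time in UTC: 2:36 AM + 7:00 = 9:36 AM on May 5.
Subtract 4 hours → start 5:36 AM UTC on May 5.
Chicago is UTC−5:00: 5:36 AM − 5:00 = 12:36 AM on May 5.

12:36 AM on May 5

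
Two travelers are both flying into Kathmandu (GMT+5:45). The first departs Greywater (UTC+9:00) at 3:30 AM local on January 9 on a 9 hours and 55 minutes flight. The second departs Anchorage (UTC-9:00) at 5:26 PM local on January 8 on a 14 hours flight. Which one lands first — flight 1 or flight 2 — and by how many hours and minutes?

Flight 1 in UTC: 3:30 AM − 9:00 = 6:30 PM on Jan 8.
+9 hours 55 minutes → arrive 4:25 AM UTC on Jan 9.
Flight 2 in UTC: 5:26 PM + 9:00 = 2:26 AM on Jan 9.
+14 hours → arrive 4:26 PM UTC on Jan 9.
Flight 1 lands earlier by 12 hours 1 minute.

the first, by 12 hours 1 minute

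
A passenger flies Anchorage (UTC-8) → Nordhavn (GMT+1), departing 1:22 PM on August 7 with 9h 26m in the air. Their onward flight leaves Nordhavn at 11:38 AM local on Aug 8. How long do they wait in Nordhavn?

Convert departure to UTC: 1:22 PM + 8:00 = 9:22 PM UTC on Aug 7.
Add 9 hours and 26 minutes flight time → 6:48 AM UTC (Aug 8).
Nordhavn is UTC+1:00, so local arrival = 6:48 AM + 1:00 = 7:48 AM on Aug 8.
Layover = 11:38 AM − 7:48 AM = 3 hours 50 minutes.

3 hours 50 minutes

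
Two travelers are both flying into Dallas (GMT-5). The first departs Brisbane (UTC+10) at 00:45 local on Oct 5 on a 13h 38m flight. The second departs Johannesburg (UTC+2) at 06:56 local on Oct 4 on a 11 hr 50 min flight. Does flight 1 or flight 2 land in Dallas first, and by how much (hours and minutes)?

the second, by 11 hours 37 minutes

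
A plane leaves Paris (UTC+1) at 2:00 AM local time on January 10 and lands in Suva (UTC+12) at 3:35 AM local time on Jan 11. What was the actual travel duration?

14 hours 35 minutes

Departure in UTC: 2:00 AM − 1:00 = 1:00 AM on Jan 10.
Arrival in UTC: 3:35 AM − 12:00 = 3:35 PM on Jan 10.
Elapsed = 3:35 PM − 1:00 AM = 14 hours 35 minutes.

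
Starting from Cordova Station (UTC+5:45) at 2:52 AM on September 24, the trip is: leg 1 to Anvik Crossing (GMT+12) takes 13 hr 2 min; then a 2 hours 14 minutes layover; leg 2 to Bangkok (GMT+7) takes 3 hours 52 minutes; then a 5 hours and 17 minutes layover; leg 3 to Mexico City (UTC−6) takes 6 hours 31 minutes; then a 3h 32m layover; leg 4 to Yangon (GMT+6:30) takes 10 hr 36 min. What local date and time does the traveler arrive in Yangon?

12:41 AM on Sep 26

Convert departure to UTC: 2:52 AM − 5:45 = 9:07 PM UTC on Sep 23.
Add 13 hours and 2 minutes leg 1 → 10:09 AM UTC (Sep 24).
Add 2 hours 14 minutes layover in Anvik Crossing → 12:23 PM UTC.
Add 3 hours and 52 minutes leg 2 → 4:15 PM UTC.
Add 5 hours and 17 minutes layover in Bangkok → 9:32 PM UTC.
Add 6 hours and 31 minutes leg 3 → 4:03 AM UTC (Sep 25).
Add 3 hours and 32 minutes layover in Mexico City → 7:35 AM UTC.
Add 10 hours 36 minutes leg 4 → 6:11 PM UTC.
Yangon is UTC+6:30, so local arrival = 6:11 PM + 6:30 = 12:41 AM on Sep 26.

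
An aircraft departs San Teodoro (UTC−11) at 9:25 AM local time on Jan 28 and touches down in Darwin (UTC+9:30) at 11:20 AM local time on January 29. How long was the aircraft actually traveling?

Departure in UTC: 9:25 AM + 11:00 = 8:25 PM on Jan 28.
Arrival in UTC: 11:20 AM − 9:30 = 1:50 AM on Jan 29.
Elapsed = 1:50 AM − 8:25 PM (+1 day) = 5 hours 25 minutes.

5 hours 25 minutes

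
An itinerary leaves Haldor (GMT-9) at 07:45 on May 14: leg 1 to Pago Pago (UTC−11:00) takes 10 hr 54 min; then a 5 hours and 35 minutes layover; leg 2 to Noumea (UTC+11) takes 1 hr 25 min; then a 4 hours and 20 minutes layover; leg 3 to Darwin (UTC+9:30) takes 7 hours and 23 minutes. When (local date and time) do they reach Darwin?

Convert departure to UTC: 07:45 + 9:00 = 16:45 UTC on May 14.
Add 10 hours and 54 minutes leg 1 → 03:39 UTC (May 15).
Add 5 hours and 35 minutes layover in Pago Pago → 09:14 UTC.
Add 1 hour and 25 minutes leg 2 → 10:39 UTC.
Add 4 hours and 20 minutes layover in Noumea → 14:59 UTC.
Add 7 hours 23 minutes leg 3 → 22:22 UTC.
Darwin is UTC+9:30, so local arrival = 22:22 + 9:30 = 07:52 on May 16.

07:52 on May 16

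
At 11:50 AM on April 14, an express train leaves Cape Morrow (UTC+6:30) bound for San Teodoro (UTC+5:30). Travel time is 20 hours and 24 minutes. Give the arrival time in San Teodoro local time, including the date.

7:14 AM on April 15

Convert departure to UTC: 11:50 AM − 6:30 = 5:20 AM UTC on Apr 14.
Add 20 hours and 24 minutes travel time → 1:44 AM UTC (Apr 15).
San Teodoro is UTC+5:30, so local arrival = 1:44 AM + 5:30 = 7:14 AM on Apr 15.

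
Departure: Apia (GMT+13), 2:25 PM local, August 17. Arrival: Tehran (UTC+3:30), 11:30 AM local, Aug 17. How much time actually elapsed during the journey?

6 hours 35 minutes

Departure in UTC: 2:25 PM − 13:00 = 1:25 AM on Aug 17.
Arrival in UTC: 11:30 AM − 3:30 = 8:00 AM on Aug 17.
Elapsed = 8:00 AM − 1:25 AM = 6 hours 35 minutes.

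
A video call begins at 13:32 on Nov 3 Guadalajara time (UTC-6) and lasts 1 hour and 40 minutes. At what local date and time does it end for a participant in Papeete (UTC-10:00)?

11:12 on November 3

Convert start to UTC: 13:32 + 6:00 = 19:32 UTC on Nov 3.
Add 1 hour 40 minutes duration → 21:12 UTC.
Papeete is UTC−10:00, so local end time = 21:12 − 10:00 = 11:12 on Nov 3.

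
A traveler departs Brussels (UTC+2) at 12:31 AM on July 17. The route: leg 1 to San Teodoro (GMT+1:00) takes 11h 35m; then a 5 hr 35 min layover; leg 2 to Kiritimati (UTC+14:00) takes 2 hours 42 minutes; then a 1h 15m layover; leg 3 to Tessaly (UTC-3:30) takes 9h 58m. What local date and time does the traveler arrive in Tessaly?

2:06 AM on July 18

Convert departure to UTC: 12:31 AM − 2:00 = 10:31 PM UTC on Jul 16.
Add 11 hours and 35 minutes leg 1 → 10:06 AM UTC (Jul 17).
Add 5 hours and 35 minutes layover in San Teodoro → 3:41 PM UTC.
Add 2 hours and 42 minutes leg 2 → 6:23 PM UTC.
Add 1 hour 15 minutes layover in Kiritimati → 7:38 PM UTC.
Add 9 hours and 58 minutes leg 3 → 5:36 AM UTC (Jul 18).
Tessaly is UTC−3:30, so local arrival = 5:36 AM − 3:30 = 2:06 AM on Jul 18.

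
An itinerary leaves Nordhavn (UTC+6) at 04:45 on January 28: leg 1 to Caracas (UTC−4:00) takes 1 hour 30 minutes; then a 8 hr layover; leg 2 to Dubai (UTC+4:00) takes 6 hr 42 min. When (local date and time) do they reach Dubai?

18:57 on Jan 28

Convert departure to UTC: 04:45 − 6:00 = 22:45 UTC on Jan 27.
Add 1 hour and 30 minutes leg 1 → 00:15 UTC (Jan 28).
Add 8 hours layover in Caracas → 08:15 UTC.
Add 6 hours and 42 minutes leg 2 → 14:57 UTC.
Dubai is UTC+4:00, so local arrival = 14:57 + 4:00 = 18:57 on Jan 28.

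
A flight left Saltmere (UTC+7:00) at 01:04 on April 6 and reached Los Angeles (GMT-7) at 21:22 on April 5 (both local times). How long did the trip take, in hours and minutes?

Departure in UTC: 01:04 − 7:00 = 18:04 on Apr 5.
Arrival in UTC: 21:22 + 7:00 = 04:22 on Apr 6.
Elapsed = 04:22 − 18:04 (+1 day) = 10 hours 18 minutes.

10 hours 18 minutes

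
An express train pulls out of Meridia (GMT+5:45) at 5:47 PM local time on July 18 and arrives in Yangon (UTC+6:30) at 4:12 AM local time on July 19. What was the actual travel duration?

Departure in UTC: 5:47 PM − 5:45 = 12:02 PM on Jul 18.
Arrival in UTC: 4:12 AM − 6:30 = 9:42 PM on Jul 18.
Elapsed = 9:42 PM − 12:02 PM = 9 hours 40 minutes.

9 hours 40 minutes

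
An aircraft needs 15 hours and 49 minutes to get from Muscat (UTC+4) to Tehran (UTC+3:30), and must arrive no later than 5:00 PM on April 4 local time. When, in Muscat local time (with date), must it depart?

1:41 AM on April 4

Target arrival in UTC: 5:00 PM − 3:30 = 1:30 PM on Apr 4.
Subtract 15 hours 49 minutes → departure 9:41 PM UTC on Apr 3.
Muscat is UTC+4:00: 9:41 PM + 4:00 = 1:41 AM on Apr 4.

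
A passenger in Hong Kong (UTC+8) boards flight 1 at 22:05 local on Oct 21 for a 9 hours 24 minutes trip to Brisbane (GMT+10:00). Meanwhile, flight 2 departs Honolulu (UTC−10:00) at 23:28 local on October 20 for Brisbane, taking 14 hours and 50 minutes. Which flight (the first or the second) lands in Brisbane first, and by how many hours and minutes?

the first, by 49 minutes

Flight 1 in UTC: 22:05 − 8:00 = 14:05 on Oct 21.
+9 hours 24 minutes → arrive 23:29 UTC on Oct 21.
Flight 2 in UTC: 23:28 + 10:00 = 09:28 on Oct 21.
+14 hours 50 minutes → arrive 00:18 UTC on Oct 22.
Flight 1 lands earlier by 49 minutes.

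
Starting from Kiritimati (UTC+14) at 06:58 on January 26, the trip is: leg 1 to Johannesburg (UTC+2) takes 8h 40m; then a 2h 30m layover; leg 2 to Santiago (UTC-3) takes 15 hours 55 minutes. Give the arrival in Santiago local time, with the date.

Convert departure to UTC: 06:58 − 14:00 = 16:58 UTC on Jan 25.
Add 8 hours 40 minutes leg 1 → 01:38 UTC (Jan 26).
Add 2 hours 30 minutes layover in Johannesburg → 04:08 UTC.
Add 15 hours 55 minutes leg 2 → 20:03 UTC.
Santiago is UTC−3:00, so local arrival = 20:03 − 3:00 = 17:03 on Jan 26.

17:03 on Jan 26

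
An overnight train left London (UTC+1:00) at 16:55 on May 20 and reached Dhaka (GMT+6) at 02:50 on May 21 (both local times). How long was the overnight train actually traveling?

4 hours 55 minutes

Dhaka is 5:00 ahead of London.
Clock-face elapsed time (ignoring zones) is 9 hours 55 minutes.
Actual elapsed = 9 hours 55 minutes − 5:00 = 4 hours 55 minutes.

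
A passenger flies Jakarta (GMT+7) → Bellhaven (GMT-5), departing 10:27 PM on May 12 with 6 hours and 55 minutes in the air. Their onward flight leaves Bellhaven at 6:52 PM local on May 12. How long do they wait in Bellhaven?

1 hour 30 minutes

Convert departure to UTC: 10:27 PM − 7:00 = 3:27 PM UTC on May 12.
Add 6 hours and 55 minutes flight time → 10:22 PM UTC.
Bellhaven is UTC−5:00, so local arrival = 10:22 PM − 5:00 = 5:22 PM on May 12.
Layover = 6:52 PM − 5:22 PM = 1 hour 30 minutes.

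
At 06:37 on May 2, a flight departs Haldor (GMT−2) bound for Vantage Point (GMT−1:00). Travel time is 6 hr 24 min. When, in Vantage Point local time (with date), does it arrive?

Vantage Point is 1:00 ahead of Haldor.
After 6 hours 24 minutes it is 13:01 in Haldor.
Shift by the zone difference: 13:01 + 1:00 = 14:01 on May 2 in Vantage Point.

14:01 on May 2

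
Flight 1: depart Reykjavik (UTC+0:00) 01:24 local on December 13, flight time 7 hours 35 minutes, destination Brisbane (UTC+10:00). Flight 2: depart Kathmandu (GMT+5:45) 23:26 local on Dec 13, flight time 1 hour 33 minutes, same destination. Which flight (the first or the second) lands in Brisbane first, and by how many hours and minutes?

Flight 1 departs at 01:24 UTC (Dec 13).
+7 hours and 35 minutes → arrive 08:59 UTC on Dec 13.
Flight 2 in UTC: 23:26 − 5:45 = 17:41 on Dec 13.
+1 hour and 33 minutes → arrive 19:14 UTC on Dec 13.
Flight 1 lands earlier by 10 hours 15 minutes.

the first, by 10 hours 15 minutes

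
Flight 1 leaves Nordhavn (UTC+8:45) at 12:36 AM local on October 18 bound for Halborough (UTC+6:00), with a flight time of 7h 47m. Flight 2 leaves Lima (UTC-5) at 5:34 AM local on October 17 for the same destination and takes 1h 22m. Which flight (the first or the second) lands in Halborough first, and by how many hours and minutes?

the second, by 11 hours 42 minutes

Flight 1 in UTC: 12:36 AM − 8:45 = 3:51 PM on Oct 17.
+7 hours 47 minutes → arrive 11:38 PM UTC on Oct 17.
Flight 2 in UTC: 5:34 AM + 5:00 = 10:34 AM on Oct 17.
+1 hour 22 minutes → arrive 11:56 AM UTC on Oct 17.
Flight 2 lands earlier by 11 hours 42 minutes.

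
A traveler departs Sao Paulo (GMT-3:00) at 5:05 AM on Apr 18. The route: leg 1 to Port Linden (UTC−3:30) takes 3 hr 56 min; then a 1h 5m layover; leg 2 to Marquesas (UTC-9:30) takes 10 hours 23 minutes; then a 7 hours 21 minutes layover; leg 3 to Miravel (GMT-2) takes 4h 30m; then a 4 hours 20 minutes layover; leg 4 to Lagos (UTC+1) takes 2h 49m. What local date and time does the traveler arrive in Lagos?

Convert departure to UTC: 5:05 AM + 3:00 = 8:05 AM UTC on Apr 18.
Add 3 hours 56 minutes leg 1 → 12:01 PM UTC.
Add 1 hour and 5 minutes layover in Port Linden → 1:06 PM UTC.
Add 10 hours 23 minutes leg 2 → 11:29 PM UTC.
Add 7 hours 21 minutes layover in Marquesas → 6:50 AM UTC (Apr 19).
Add 4 hours and 30 minutes leg 3 → 11:20 AM UTC.
Add 4 hours 20 minutes layover in Miravel → 3:40 PM UTC.
Add 2 hours and 49 minutes leg 4 → 6:29 PM UTC.
Lagos is UTC+1:00, so local arrival = 6:29 PM + 1:00 = 7:29 PM on Apr 19.

7:29 PM on April 19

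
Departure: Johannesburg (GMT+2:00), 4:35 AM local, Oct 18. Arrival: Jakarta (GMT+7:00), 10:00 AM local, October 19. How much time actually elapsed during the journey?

24 hours 25 minutes

Jakarta is 5:00 ahead of Johannesburg.
Clock-face elapsed time (ignoring zones) is 29 hours 25 minutes.
Actual elapsed = 29 hours 25 minutes − 5:00 = 24 hours 25 minutes.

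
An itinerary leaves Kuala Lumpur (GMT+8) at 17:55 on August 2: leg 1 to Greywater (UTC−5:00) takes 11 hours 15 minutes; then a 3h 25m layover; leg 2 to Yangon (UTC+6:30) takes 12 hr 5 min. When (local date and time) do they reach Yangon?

19:10 on August 3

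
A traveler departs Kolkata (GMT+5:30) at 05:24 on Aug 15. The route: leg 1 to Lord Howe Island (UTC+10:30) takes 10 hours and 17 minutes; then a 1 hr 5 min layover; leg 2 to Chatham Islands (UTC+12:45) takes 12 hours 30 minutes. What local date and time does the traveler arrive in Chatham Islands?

Convert departure to UTC: 05:24 − 5:30 = 23:54 UTC on Aug 14.
Add 10 hours 17 minutes leg 1 → 10:11 UTC (Aug 15).
Add 1 hour and 5 minutes layover in Lord Howe Island → 11:16 UTC.
Add 12 hours and 30 minutes leg 2 → 23:46 UTC.
Chatham Islands is UTC+12:45, so local arrival = 23:46 + 12:45 = 12:31 on Aug 16.

12:31 on August 16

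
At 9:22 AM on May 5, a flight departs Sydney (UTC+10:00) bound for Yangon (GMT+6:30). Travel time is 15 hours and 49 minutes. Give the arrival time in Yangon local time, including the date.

Convert departure to UTC: 9:22 AM − 10:00 = 11:22 PM UTC on May 4.
Add 15 hours 49 minutes travel time → 3:11 PM UTC (May 5).
Yangon is UTC+6:30, so local arrival = 3:11 PM + 6:30 = 9:41 PM on May 5.

9:41 PM on May 5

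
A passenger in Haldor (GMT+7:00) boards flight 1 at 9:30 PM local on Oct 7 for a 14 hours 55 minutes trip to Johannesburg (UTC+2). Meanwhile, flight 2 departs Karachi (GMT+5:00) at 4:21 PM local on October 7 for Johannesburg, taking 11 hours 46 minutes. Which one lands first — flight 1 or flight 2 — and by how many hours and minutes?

Flight 1 in UTC: 9:30 PM − 7:00 = 2:30 PM on Oct 7.
+14 hours and 55 minutes → arrive 5:25 AM UTC on Oct 8.
Flight 2 in UTC: 4:21 PM − 5:00 = 11:21 AM on Oct 7.
+11 hours and 46 minutes → arrive 11:07 PM UTC on Oct 7.
Flight 2 lands earlier by 6 hours 18 minutes.

the second, by 6 hours 18 minutes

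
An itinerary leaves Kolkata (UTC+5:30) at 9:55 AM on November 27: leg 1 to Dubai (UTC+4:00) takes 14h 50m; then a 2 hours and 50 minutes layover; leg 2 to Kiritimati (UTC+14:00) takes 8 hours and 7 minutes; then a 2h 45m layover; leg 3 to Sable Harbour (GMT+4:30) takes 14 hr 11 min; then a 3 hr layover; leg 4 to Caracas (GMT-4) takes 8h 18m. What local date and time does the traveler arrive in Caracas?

6:26 AM on November 29

Convert departure to UTC: 9:55 AM − 5:30 = 4:25 AM UTC on Nov 27.
Add 14 hours and 50 minutes leg 1 → 7:15 PM UTC.
Add 2 hours and 50 minutes layover in Dubai → 10:05 PM UTC.
Add 8 hours 7 minutes leg 2 → 6:12 AM UTC (Nov 28).
Add 2 hours and 45 minutes layover in Kiritimati → 8:57 AM UTC.
Add 14 hours and 11 minutes leg 3 → 11:08 PM UTC.
Add 3 hours layover in Sable Harbour → 2:08 AM UTC (Nov 29).
Add 8 hours 18 minutes leg 4 → 10:26 AM UTC.
Caracas is UTC−4:00, so local arrival = 10:26 AM − 4:00 = 6:26 AM on Nov 29.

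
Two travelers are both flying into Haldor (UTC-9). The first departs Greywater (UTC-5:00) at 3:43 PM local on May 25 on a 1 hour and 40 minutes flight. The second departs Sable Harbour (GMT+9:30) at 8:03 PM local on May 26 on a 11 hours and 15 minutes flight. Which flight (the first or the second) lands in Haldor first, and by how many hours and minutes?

Flight 1 in UTC: 3:43 PM + 5:00 = 8:43 PM on May 25.
+1 hour 40 minutes → arrive 10:23 PM UTC on May 25.
Flight 2 in UTC: 8:03 PM − 9:30 = 10:33 AM on May 26.
+11 hours and 15 minutes → arrive 9:48 PM UTC on May 26.
Flight 1 lands earlier by 23 hours 25 minutes.

the first, by 23 hours 25 minutes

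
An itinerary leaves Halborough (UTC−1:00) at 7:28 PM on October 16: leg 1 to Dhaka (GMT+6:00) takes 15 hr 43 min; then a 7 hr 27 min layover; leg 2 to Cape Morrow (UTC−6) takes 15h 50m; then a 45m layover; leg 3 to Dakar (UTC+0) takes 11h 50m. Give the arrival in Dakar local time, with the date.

12:03 AM on October 19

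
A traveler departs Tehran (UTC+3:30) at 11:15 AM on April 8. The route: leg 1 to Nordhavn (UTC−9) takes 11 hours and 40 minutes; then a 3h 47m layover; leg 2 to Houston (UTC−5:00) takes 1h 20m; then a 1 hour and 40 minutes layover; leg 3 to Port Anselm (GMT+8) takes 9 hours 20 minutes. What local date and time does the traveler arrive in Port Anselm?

Convert departure to UTC: 11:15 AM − 3:30 = 7:45 AM UTC on Apr 8.
Add 11 hours and 40 minutes leg 1 → 7:25 PM UTC.
Add 3 hours and 47 minutes layover in Nordhavn → 11:12 PM UTC.
Add 1 hour 20 minutes leg 2 → 12:32 AM UTC (Apr 9).
Add 1 hour 40 minutes layover in Houston → 2:12 AM UTC.
Add 9 hours 20 minutes leg 3 → 11:32 AM UTC.
Port Anselm is UTC+8:00, so local arrival = 11:32 AM + 8:00 = 7:32 PM on Apr 9.

7:32 PM on April 9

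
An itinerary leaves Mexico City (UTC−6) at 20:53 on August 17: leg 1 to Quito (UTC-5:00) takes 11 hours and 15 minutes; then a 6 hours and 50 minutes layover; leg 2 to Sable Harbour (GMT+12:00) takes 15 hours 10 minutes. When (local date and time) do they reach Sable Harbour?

00:08 on Aug 20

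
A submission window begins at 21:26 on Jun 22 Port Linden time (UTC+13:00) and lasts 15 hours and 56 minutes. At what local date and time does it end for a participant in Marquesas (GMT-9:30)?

Convert start to UTC: 21:26 − 13:00 = 08:26 UTC on Jun 22.
Add 15 hours 56 minutes duration → 00:22 UTC (Jun 23).
Marquesas is UTC−9:30, so local end time = 00:22 − 9:30 = 14:52 on Jun 22.

14:52 on Jun 22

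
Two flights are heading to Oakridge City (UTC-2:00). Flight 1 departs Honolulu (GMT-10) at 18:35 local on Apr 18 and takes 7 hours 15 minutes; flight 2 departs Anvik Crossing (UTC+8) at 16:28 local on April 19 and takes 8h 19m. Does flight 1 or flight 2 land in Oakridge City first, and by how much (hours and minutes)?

the first, by 4 hours 57 minutes

Flight 1 in UTC: 18:35 + 10:00 = 04:35 on Apr 19.
+7 hours 15 minutes → arrive 11:50 UTC on Apr 19.
Flight 2 in UTC: 16:28 − 8:00 = 08:28 on Apr 19.
+8 hours 19 minutes → arrive 16:47 UTC on Apr 19.
Flight 1 lands earlier by 4 hours 57 minutes.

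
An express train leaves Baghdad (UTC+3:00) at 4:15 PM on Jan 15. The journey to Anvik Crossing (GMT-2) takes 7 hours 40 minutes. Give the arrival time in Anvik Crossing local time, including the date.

Anvik Crossing is 5:00 behind Baghdad.
After 7 hours 40 minutes it is 11:55 PM in Baghdad.
Shift by the zone difference: 11:55 PM − 5:00 = 6:55 PM on Jan 15 in Anvik Crossing.

6:55 PM on January 15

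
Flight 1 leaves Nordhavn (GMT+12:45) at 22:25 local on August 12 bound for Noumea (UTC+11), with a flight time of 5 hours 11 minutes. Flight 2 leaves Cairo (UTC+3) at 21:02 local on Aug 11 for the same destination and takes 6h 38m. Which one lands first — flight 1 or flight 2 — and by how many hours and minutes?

Flight 1 in UTC: 22:25 − 12:45 = 09:40 on Aug 12.
+5 hours and 11 minutes → arrive 14:51 UTC on Aug 12.
Flight 2 in UTC: 21:02 − 3:00 = 18:02 on Aug 11.
+6 hours and 38 minutes → arrive 00:40 UTC on Aug 12.
Flight 2 lands earlier by 14 hours 11 minutes.

the second, by 14 hours 11 minutes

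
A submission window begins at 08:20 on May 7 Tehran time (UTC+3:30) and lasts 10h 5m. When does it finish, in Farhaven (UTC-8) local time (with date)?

06:55 on May 7

Convert start to UTC: 08:20 − 3:30 = 04:50 UTC on May 7.
Add 10 hours 5 minutes duration → 14:55 UTC.
Farhaven is UTC−8:00, so local end time = 14:55 − 8:00 = 06:55 on May 7.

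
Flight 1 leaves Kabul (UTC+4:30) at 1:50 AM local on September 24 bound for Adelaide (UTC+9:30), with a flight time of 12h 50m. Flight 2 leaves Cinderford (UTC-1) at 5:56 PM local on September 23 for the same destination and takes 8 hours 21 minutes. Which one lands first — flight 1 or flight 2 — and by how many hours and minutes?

the second, by 6 hours 53 minutes

Flight 1 in UTC: 1:50 AM − 4:30 = 9:20 PM on Sep 23.
+12 hours 50 minutes → arrive 10:10 AM UTC on Sep 24.
Flight 2 in UTC: 5:56 PM + 1:00 = 6:56 PM on Sep 23.
+8 hours and 21 minutes → arrive 3:17 AM UTC on Sep 24.
Flight 2 lands earlier by 6 hours 53 minutes.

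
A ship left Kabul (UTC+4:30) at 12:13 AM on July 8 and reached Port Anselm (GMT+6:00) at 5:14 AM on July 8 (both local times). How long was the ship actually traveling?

Departure in UTC: 12:13 AM − 4:30 = 7:43 PM on Jul 7.
Arrival in UTC: 5:14 AM − 6:00 = 11:14 PM on Jul 7.
Elapsed = 11:14 PM − 7:43 PM = 3 hours 31 minutes.

3 hours 31 minutes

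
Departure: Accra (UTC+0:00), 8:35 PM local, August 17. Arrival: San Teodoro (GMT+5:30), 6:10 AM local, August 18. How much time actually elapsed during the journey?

4 hours 5 minutes

San Teodoro is 5:30 ahead of Accra.
Clock-face elapsed time (ignoring zones) is 9 hours 35 minutes.
Actual elapsed = 9 hours 35 minutes − 5:30 = 4 hours 5 minutes.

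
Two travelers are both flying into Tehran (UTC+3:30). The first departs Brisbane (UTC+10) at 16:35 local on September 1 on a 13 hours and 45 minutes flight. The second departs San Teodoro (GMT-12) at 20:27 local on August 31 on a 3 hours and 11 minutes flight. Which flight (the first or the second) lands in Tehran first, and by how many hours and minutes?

the second, by 8 hours 42 minutes

Flight 1 in UTC: 16:35 − 10:00 = 06:35 on Sep 1.
+13 hours 45 minutes → arrive 20:20 UTC on Sep 1.
Flight 2 in UTC: 20:27 + 12:00 = 08:27 on Sep 1.
+3 hours and 11 minutes → arrive 11:38 UTC on Sep 1.
Flight 2 lands earlier by 8 hours 42 minutes.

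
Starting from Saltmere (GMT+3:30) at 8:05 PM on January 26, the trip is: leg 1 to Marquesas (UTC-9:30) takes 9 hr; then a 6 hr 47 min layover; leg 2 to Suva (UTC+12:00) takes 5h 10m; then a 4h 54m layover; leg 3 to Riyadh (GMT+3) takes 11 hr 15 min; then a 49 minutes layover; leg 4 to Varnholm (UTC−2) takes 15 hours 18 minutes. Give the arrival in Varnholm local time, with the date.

Convert departure to UTC: 8:05 PM − 3:30 = 4:35 PM UTC on Jan 26.
Add 9 hours leg 1 → 1:35 AM UTC (Jan 27).
Add 6 hours and 47 minutes layover in Marquesas → 8:22 AM UTC.
Add 5 hours and 10 minutes leg 2 → 1:32 PM UTC.
Add 4 hours 54 minutes layover in Suva → 6:26 PM UTC.
Add 11 hours 15 minutes leg 3 → 5:41 AM UTC (Jan 28).
Add 49 minutes layover in Riyadh → 6:30 AM UTC.
Add 15 hours and 18 minutes leg 4 → 9:48 PM UTC.
Varnholm is UTC−2:00, so local arrival = 9:48 PM − 2:00 = 7:48 PM on Jan 28.

7:48 PM on January 28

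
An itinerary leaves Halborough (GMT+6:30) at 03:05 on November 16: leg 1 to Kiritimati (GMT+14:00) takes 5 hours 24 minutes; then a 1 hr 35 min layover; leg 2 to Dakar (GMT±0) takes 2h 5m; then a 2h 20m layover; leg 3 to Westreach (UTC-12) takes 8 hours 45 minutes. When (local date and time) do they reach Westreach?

04:44 on November 16

Convert departure to UTC: 03:05 − 6:30 = 20:35 UTC on Nov 15.
Add 5 hours 24 minutes leg 1 → 01:59 UTC (Nov 16).
Add 1 hour and 35 minutes layover in Kiritimati → 03:34 UTC.
Add 2 hours 5 minutes leg 2 → 05:39 UTC.
Add 2 hours and 20 minutes layover in Dakar → 07:59 UTC.
Add 8 hours 45 minutes leg 3 → 16:44 UTC.
Westreach is UTC−12:00, so local arrival = 16:44 − 12:00 = 04:44 on Nov 16.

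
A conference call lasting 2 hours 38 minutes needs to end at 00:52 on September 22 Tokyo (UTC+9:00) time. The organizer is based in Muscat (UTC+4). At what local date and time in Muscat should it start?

17:14 on September 21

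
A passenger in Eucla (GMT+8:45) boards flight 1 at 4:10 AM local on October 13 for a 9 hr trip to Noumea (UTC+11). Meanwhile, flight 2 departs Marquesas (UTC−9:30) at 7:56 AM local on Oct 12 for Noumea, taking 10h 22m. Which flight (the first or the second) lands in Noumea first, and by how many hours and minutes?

the second, by 37 minutes

Flight 1 in UTC: 4:10 AM − 8:45 = 7:25 PM on Oct 12.
+9 hours → arrive 4:25 AM UTC on Oct 13.
Flight 2 in UTC: 7:56 AM + 9:30 = 5:26 PM on Oct 12.
+10 hours and 22 minutes → arrive 3:48 AM UTC on Oct 13.
Flight 2 lands earlier by 37 minutes.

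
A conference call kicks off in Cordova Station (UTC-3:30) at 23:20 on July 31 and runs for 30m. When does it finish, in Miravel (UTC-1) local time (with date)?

02:20 on August 1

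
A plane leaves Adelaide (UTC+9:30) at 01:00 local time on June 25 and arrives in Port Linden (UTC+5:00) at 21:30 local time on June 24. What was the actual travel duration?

1 hour

Port Linden is 4:30 behind Adelaide.
Clock-face elapsed time (ignoring zones) is −3 hours 30 minutes.
Actual elapsed = −3 hours 30 minutes + 4:30 = 1 hour.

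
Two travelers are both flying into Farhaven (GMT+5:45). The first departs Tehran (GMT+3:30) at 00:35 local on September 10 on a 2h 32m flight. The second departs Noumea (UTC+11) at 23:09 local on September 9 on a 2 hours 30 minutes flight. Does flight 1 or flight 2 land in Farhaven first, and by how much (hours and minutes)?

Flight 1 in UTC: 00:35 − 3:30 = 21:05 on Sep 9.
+2 hours and 32 minutes → arrive 23:37 UTC on Sep 9.
Flight 2 in UTC: 23:09 − 11:00 = 12:09 on Sep 9.
+2 hours and 30 minutes → arrive 14:39 UTC on Sep 9.
Flight 2 lands earlier by 8 hours 58 minutes.

the second, by 8 hours 58 minutes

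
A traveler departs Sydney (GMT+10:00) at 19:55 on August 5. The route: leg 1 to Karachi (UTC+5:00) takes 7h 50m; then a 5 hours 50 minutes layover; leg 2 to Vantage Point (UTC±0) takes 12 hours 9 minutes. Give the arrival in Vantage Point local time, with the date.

11:44 on August 6

Convert departure to UTC: 19:55 − 10:00 = 09:55 UTC on Aug 5.
Add 7 hours 50 minutes leg 1 → 17:45 UTC.
Add 5 hours 50 minutes layover in Karachi → 23:35 UTC.
Add 12 hours 9 minutes leg 2 → 11:44 UTC (Aug 6).
Vantage Point is UTC+0, so local arrival is the same: 11:44 on Aug 6.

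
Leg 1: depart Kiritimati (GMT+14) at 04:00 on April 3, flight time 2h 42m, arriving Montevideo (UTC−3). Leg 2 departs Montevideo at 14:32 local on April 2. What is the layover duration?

Convert departure to UTC: 04:00 − 14:00 = 14:00 UTC on Apr 2.
Add 2 hours 42 minutes flight time → 16:42 UTC.
Montevideo is UTC−3:00, so local arrival = 16:42 − 3:00 = 13:42 on Apr 2.
Layover = 14:32 − 13:42 = 50 minutes.

50 minutes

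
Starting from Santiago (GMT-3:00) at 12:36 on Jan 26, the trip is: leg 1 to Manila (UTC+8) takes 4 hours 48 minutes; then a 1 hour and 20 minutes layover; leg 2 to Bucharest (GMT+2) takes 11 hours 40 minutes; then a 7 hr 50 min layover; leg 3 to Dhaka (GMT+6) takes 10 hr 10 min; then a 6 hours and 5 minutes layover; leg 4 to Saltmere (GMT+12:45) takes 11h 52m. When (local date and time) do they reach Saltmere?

Convert departure to UTC: 12:36 + 3:00 = 15:36 UTC on Jan 26.
Add 4 hours 48 minutes leg 1 → 20:24 UTC.
Add 1 hour 20 minutes layover in Manila → 21:44 UTC.
Add 11 hours 40 minutes leg 2 → 09:24 UTC (Jan 27).
Add 7 hours 50 minutes layover in Bucharest → 17:14 UTC.
Add 10 hours and 10 minutes leg 3 → 03:24 UTC (Jan 28).
Add 6 hours and 5 minutes layover in Dhaka → 09:29 UTC.
Add 11 hours 52 minutes leg 4 → 21:21 UTC.
Saltmere is UTC+12:45, so local arrival = 21:21 + 12:45 = 10:06 on Jan 29.

10:06 on January 29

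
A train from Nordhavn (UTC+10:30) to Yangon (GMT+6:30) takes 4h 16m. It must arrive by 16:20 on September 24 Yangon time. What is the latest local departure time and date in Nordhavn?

Target arrival in UTC: 16:20 − 6:30 = 09:50 on Sep 24.
Subtract 4 hours 16 minutes → departure 05:34 UTC on Sep 24.
Nordhavn is UTC+10:30: 05:34 + 10:30 = 16:04 on Sep 24.

16:04 on September 24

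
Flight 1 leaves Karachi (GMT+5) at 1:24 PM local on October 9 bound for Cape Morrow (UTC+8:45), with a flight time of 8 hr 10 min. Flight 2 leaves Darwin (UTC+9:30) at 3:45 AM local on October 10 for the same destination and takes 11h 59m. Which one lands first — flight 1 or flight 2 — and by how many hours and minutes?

the first, by 13 hours 40 minutes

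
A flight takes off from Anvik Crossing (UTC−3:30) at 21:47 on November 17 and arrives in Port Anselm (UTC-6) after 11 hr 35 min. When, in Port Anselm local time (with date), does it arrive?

Port Anselm is 2:30 behind Anvik Crossing.
After 11 hours and 35 minutes it is 09:22 (Nov 18) in Anvik Crossing.
Shift by the zone difference: 09:22 − 2:30 = 06:52 on Nov 18 in Port Anselm.

06:52 on Nov 18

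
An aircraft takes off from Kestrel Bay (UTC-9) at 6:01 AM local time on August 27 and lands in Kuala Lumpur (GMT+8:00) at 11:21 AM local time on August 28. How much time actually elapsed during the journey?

12 hours 20 minutes

Departure in UTC: 6:01 AM + 9:00 = 3:01 PM on Aug 27.
Arrival in UTC: 11:21 AM − 8:00 = 3:21 AM on Aug 28.
Elapsed = 3:21 AM − 3:01 PM (+1 day) = 12 hours 20 minutes.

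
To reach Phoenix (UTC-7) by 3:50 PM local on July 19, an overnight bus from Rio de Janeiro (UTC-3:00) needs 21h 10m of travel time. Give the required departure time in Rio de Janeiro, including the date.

Target arrival in UTC: 3:50 PM + 7:00 = 10:50 PM on Jul 19.
Subtract 21 hours 10 minutes → departure 1:40 AM UTC on Jul 19.
Rio de Janeiro is UTC−3:00: 1:40 AM − 3:00 = 10:40 PM on Jul 18.

10:40 PM on Jul 18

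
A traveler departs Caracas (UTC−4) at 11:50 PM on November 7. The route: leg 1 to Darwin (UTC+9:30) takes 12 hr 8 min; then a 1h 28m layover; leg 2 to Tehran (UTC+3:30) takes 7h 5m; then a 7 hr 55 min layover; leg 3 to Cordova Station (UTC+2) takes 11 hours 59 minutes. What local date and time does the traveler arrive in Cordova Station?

10:25 PM on November 9

Convert departure to UTC: 11:50 PM + 4:00 = 3:50 AM UTC on Nov 8.
Add 12 hours and 8 minutes leg 1 → 3:58 PM UTC.
Add 1 hour and 28 minutes layover in Darwin → 5:26 PM UTC.
Add 7 hours 5 minutes leg 2 → 12:31 AM UTC (Nov 9).
Add 7 hours and 55 minutes layover in Tehran → 8:26 AM UTC.
Add 11 hours and 59 minutes leg 3 → 8:25 PM UTC.
Cordova Station is UTC+2:00, so local arrival = 8:25 PM + 2:00 = 10:25 PM on Nov 9.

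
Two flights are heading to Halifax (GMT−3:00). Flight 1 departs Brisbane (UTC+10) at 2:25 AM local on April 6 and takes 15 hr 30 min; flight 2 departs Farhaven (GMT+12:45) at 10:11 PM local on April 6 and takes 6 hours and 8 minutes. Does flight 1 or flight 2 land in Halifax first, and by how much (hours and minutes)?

Flight 1 in UTC: 2:25 AM − 10:00 = 4:25 PM on Apr 5.
+15 hours 30 minutes → arrive 7:55 AM UTC on Apr 6.
Flight 2 in UTC: 10:11 PM − 12:45 = 9:26 AM on Apr 6.
+6 hours 8 minutes → arrive 3:34 PM UTC on Apr 6.
Flight 1 lands earlier by 7 hours 39 minutes.

the first, by 7 hours 39 minutes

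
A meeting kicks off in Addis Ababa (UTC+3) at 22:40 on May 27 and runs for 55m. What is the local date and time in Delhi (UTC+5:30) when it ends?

02:05 on May 28

Convert start to UTC: 22:40 − 3:00 = 19:40 UTC on May 27.
Add 55 minutes duration → 20:35 UTC.
Delhi is UTC+5:30, so local end time = 20:35 + 5:30 = 02:05 on May 28.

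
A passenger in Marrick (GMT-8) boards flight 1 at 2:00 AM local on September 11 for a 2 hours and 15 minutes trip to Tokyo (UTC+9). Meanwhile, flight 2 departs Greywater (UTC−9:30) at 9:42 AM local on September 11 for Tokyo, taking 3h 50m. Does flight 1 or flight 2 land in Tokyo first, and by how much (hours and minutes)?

the first, by 10 hours 47 minutes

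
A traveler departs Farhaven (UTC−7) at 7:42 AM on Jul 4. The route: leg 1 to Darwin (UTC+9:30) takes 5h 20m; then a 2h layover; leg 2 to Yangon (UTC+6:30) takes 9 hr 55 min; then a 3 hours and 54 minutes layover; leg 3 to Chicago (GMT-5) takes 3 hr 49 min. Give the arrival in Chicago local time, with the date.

10:40 AM on Jul 5

Convert departure to UTC: 7:42 AM + 7:00 = 2:42 PM UTC on Jul 4.
Add 5 hours 20 minutes leg 1 → 8:02 PM UTC.
Add 2 hours layover in Darwin → 10:02 PM UTC.
Add 9 hours 55 minutes leg 2 → 7:57 AM UTC (Jul 5).
Add 3 hours and 54 minutes layover in Yangon → 11:51 AM UTC.
Add 3 hours and 49 minutes leg 3 → 3:40 PM UTC.
Chicago is UTC−5:00, so local arrival = 3:40 PM − 5:00 = 10:40 AM on Jul 5.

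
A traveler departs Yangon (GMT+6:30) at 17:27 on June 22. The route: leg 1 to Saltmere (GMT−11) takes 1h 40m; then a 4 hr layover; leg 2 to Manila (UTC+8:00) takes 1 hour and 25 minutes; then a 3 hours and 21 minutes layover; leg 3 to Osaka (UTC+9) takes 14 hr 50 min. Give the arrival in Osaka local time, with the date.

Convert departure to UTC: 17:27 − 6:30 = 10:57 UTC on Jun 22.
Add 1 hour and 40 minutes leg 1 → 12:37 UTC.
Add 4 hours layover in Saltmere → 16:37 UTC.
Add 1 hour and 25 minutes leg 2 → 18:02 UTC.
Add 3 hours 21 minutes layover in Manila → 21:23 UTC.
Add 14 hours 50 minutes leg 3 → 12:13 UTC (Jun 23).
Osaka is UTC+9:00, so local arrival = 12:13 + 9:00 = 21:13 on Jun 23.

21:13 on June 23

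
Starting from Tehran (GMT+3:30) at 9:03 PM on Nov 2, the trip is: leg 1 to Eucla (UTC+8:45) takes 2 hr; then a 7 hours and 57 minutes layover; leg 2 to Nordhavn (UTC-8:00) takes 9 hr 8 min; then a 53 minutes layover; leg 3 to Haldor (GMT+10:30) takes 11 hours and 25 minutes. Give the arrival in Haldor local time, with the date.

Convert departure to UTC: 9:03 PM − 3:30 = 5:33 PM UTC on Nov 2.
Add 2 hours leg 1 → 7:33 PM UTC.
Add 7 hours and 57 minutes layover in Eucla → 3:30 AM UTC (Nov 3).
Add 9 hours and 8 minutes leg 2 → 12:38 PM UTC.
Add 53 minutes layover in Nordhavn → 1:31 PM UTC.
Add 11 hours and 25 minutes leg 3 → 12:56 AM UTC (Nov 4).
Haldor is UTC+10:30, so local arrival = 12:56 AM + 10:30 = 11:26 AM on Nov 4.

11:26 AM on November 4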